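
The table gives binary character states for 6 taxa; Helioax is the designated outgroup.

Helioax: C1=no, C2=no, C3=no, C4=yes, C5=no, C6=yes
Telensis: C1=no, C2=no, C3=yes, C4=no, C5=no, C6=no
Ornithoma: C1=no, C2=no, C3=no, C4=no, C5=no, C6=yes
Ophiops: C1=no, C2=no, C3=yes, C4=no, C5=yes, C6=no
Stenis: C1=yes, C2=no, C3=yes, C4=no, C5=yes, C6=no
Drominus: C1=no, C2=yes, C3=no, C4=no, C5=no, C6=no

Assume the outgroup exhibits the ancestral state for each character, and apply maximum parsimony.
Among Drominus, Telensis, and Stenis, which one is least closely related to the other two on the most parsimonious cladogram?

Character polarity is set by the outgroup: the derived state is whichever differs from the outgroup's state, so for C4, C6 the derived state is 'no', and for the remaining characters it is 'yes'.
C1: derived state 'yes' in Stenis only — an autapomorphy, so it tells us nothing about relationships among taxa.
C2 (derived state 'yes') is unique to Drominus (autapomorphy; uninformative for grouping).
C3: derived state 'yes' in Ophiops, Stenis, and Telensis only — synapomorphy for {Ophiops, Stenis, Telensis}.
All ingroup taxa share the derived state 'no' for C4; it defines the ingroup but does not resolve relationships within it.
C5 (derived state 'yes') is shared by Ophiops and Stenis — a synapomorphy uniting that clade.
C6: derived state 'no' in Drominus, Ophiops, Stenis, and Telensis only — synapomorphy for {Drominus, Ophiops, Stenis, Telensis}.
Most parsimonious ingroup topology: (((Telensis,(Ophiops,Stenis)),Drominus),Ornithoma).
Telensis and Stenis share a more recent common ancestor with each other than either does with Drominus, so Drominus is the least closely related of the three.

Drominus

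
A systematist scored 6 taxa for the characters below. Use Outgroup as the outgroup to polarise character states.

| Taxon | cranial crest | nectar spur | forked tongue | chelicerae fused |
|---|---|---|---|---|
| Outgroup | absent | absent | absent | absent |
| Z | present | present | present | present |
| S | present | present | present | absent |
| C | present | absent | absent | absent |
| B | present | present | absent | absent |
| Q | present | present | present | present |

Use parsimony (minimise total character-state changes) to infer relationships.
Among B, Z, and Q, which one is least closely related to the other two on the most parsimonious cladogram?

The outgroup has state 'absent' for every character, so 'present' is the derived state throughout.
cranial crest (derived state 'present') is shared by all ingroup taxa — unites the whole ingroup.
nectar spur: derived state 'present' in B, Q, S, and Z only — synapomorphy for {B, Q, S, Z}.
forked tongue: derived state 'present' in Q, S, and Z only — synapomorphy for {Q, S, Z}.
chelicerae fused: derived state 'present' in Q and Z only — synapomorphy for {Q, Z}.
Most parsimonious ingroup topology: ((((Z,Q),S),B),C).
Q and Z share a more recent common ancestor with each other than either does with B, so B is the least closely related of the three.

B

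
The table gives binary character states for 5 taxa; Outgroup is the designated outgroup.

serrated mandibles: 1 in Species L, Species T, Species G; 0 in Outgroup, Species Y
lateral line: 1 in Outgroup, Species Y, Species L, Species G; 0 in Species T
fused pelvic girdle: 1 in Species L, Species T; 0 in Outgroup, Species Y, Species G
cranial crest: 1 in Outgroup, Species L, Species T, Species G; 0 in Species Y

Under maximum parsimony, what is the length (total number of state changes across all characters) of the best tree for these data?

Character polarity is set by the outgroup: the derived state is whichever differs from the outgroup's state, so for lateral line, cranial crest the derived state is '0', and for the remaining characters it is '1'.
serrated mandibles (derived state '1') is shared by Species G, Species L, and Species T — a synapomorphy uniting that clade.
lateral line: derived state '0' in Species T only — an autapomorphy, so it tells us nothing about relationships among taxa.
fused pelvic girdle (derived state '1') is shared by Species L and Species T — a synapomorphy uniting that clade.
cranial crest (derived state '0') is unique to Species Y (autapomorphy; uninformative for grouping).
Most parsimonious ingroup topology: (Species Y,((Species L,Species T),Species G)).
Changes per character on this tree: serrated mandibles: 1; lateral line: 1; fused pelvic girdle: 1; cranial crest: 1.
Total = 4.

4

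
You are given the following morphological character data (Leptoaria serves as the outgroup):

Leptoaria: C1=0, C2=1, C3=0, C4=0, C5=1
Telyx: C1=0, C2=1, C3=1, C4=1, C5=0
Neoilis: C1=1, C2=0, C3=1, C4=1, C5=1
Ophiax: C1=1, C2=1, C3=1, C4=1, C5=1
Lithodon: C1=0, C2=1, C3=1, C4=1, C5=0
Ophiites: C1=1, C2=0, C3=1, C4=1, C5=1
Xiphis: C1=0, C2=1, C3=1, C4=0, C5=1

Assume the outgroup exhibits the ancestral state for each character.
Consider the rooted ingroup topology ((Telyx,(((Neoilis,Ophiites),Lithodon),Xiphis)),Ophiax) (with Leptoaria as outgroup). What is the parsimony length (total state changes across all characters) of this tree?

8

Map each character onto ((Telyx,(((Neoilis,Ophiites),Lithodon),Xiphis)),Ophiax) (rooted by Leptoaria) and count the minimum state changes it requires (Fitch parsimony):
C1: 2; C2: 1; C3: 1; C4: 2; C5: 2.
Total tree length = 8.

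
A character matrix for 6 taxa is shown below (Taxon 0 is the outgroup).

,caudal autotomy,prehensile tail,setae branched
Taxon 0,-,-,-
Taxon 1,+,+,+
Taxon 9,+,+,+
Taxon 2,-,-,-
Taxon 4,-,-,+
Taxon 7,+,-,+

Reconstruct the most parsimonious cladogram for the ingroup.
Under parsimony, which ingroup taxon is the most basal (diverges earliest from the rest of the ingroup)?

Taxon 2

The outgroup has state '-' for every character, so '+' is the derived state throughout.
caudal autotomy (derived state '+') is shared by Taxon 1, Taxon 7, and Taxon 9 — a synapomorphy uniting that clade.
prehensile tail: derived state '+' in Taxon 1 and Taxon 9 only — synapomorphy for {Taxon 1, Taxon 9}.
Only Taxon 1, Taxon 4, Taxon 7, and Taxon 9 show the derived state '+' for setae branched, supporting them as a clade.
Most parsimonious ingroup topology: ((((Taxon 1,Taxon 9),Taxon 7),Taxon 4),Taxon 2).
Taxon 2 is sister to the clade containing all other ingroup taxa, so it is the earliest-diverging (most basal) ingroup lineage.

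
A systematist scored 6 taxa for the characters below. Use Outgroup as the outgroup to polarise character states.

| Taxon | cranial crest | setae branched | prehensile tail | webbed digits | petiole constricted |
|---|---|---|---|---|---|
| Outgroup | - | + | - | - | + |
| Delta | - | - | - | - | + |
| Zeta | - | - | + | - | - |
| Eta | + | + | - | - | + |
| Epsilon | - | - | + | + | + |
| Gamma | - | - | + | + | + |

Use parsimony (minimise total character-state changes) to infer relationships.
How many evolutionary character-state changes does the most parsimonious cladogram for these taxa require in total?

Character polarity is set by the outgroup: the derived state is whichever differs from the outgroup's state, so for setae branched, petiole constricted the derived state is '-', and for the remaining characters it is '+'.
cranial crest (derived state '+') is unique to Eta (autapomorphy; uninformative for grouping).
setae branched (derived state '-') is shared by Delta, Epsilon, Gamma, and Zeta — a synapomorphy uniting that clade.
prehensile tail: derived state '+' in Epsilon, Gamma, and Zeta only — synapomorphy for {Epsilon, Gamma, Zeta}.
webbed digits (derived state '+') is shared by Epsilon and Gamma — a synapomorphy uniting that clade.
petiole constricted (derived state '-') is unique to Zeta (autapomorphy; uninformative for grouping).
Most parsimonious ingroup topology: ((Delta,(Zeta,(Epsilon,Gamma))),Eta).
Changes per character on this tree: cranial crest: 1; setae branched: 1; prehensile tail: 1; webbed digits: 1; petiole constricted: 1.
Total = 5.

5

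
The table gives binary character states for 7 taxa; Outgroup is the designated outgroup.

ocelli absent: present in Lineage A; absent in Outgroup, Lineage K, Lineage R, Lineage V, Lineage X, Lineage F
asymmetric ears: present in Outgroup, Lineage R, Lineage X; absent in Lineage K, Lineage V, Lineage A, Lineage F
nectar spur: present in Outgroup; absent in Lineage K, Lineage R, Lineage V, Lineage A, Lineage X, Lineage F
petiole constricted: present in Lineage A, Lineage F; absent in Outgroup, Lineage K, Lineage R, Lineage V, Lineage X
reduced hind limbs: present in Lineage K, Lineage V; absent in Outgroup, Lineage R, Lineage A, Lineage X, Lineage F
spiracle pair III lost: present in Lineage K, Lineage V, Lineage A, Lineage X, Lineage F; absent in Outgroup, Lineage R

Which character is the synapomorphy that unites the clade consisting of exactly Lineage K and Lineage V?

Character polarity is set by the outgroup: the derived state is whichever differs from the outgroup's state, so for asymmetric ears, nectar spur the derived state is 'absent', and for the remaining characters it is 'present'.
ocelli absent: derived state 'present' in Lineage A only — an autapomorphy, so it tells us nothing about relationships among taxa.
asymmetric ears (derived state 'absent') is shared by Lineage A, Lineage F, Lineage K, and Lineage V — a synapomorphy uniting that clade.
nectar spur (derived state 'absent') is shared by all ingroup taxa — unites the whole ingroup.
Only Lineage A and Lineage F show the derived state 'present' for petiole constricted, supporting them as a clade.
reduced hind limbs (derived state 'present') is shared by Lineage K and Lineage V — a synapomorphy uniting that clade.
spiracle pair III lost (derived state 'present') is shared by Lineage A, Lineage F, Lineage K, Lineage V, and Lineage X — a synapomorphy uniting that clade.
Most parsimonious ingroup topology: ((((Lineage K,Lineage V),(Lineage A,Lineage F)),Lineage X),Lineage R).
The clade {Lineage K, Lineage V} is supported by reduced hind limbs: its derived state 'present' occurs in exactly those taxa and in no other taxon (including the outgroup).

reduced hind limbs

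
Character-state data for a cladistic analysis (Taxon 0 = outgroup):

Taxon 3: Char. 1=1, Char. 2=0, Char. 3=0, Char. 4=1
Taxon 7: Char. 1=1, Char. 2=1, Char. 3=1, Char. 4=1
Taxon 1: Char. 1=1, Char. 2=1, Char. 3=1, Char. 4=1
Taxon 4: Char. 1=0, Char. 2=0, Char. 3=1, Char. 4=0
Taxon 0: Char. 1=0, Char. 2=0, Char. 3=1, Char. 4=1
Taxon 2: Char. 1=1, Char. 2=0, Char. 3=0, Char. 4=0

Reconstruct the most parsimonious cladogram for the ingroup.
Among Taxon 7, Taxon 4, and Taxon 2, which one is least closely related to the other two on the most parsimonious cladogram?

Taxon 4

Character polarity is set by the outgroup: the derived state is whichever differs from the outgroup's state, so for Char. 3, Char. 4 the derived state is '0', and for the remaining characters it is '1'.
Only Taxon 1, Taxon 2, Taxon 3, and Taxon 7 show the derived state '1' for Char. 1, supporting them as a clade.
Char. 2 (derived state '1') is shared by Taxon 1 and Taxon 7 — a synapomorphy uniting that clade.
Char. 3 (derived state '0') is shared by Taxon 2 and Taxon 3 — a synapomorphy uniting that clade.
Char. 4 (state '0') occurs in Taxon 2 and Taxon 4 but conflicts with the nesting implied by the other characters — most parsimoniously interpreted as homoplasy.
Most parsimonious ingroup topology: (((Taxon 3,Taxon 2),(Taxon 1,Taxon 7)),Taxon 4).
Taxon 7 and Taxon 2 share a more recent common ancestor with each other than either does with Taxon 4, so Taxon 4 is the least closely related of the three.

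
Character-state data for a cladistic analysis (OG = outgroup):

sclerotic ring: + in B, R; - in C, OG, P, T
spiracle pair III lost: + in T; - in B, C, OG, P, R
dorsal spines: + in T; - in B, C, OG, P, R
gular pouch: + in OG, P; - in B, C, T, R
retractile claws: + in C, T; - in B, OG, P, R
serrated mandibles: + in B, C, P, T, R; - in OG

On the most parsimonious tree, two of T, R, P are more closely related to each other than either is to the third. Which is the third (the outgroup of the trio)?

P

Character polarity is set by the outgroup: the derived state is whichever differs from the outgroup's state, so for gular pouch the derived state is '-', and for the remaining characters it is '+'.
sclerotic ring: derived state '+' in B and R only — synapomorphy for {B, R}.
spiracle pair III lost (derived state '+') is unique to T (autapomorphy; uninformative for grouping).
dorsal spines: derived state '+' in T only — an autapomorphy, so it tells us nothing about relationships among taxa.
gular pouch (derived state '-') is shared by B, C, R, and T — a synapomorphy uniting that clade.
retractile claws (derived state '+') is shared by C and T — a synapomorphy uniting that clade.
All ingroup taxa share the derived state '+' for serrated mandibles; it defines the ingroup but does not resolve relationships within it.
Most parsimonious ingroup topology: (P,((R,B),(C,T))).
T and R share a more recent common ancestor with each other than either does with P, so P is the least closely related of the three.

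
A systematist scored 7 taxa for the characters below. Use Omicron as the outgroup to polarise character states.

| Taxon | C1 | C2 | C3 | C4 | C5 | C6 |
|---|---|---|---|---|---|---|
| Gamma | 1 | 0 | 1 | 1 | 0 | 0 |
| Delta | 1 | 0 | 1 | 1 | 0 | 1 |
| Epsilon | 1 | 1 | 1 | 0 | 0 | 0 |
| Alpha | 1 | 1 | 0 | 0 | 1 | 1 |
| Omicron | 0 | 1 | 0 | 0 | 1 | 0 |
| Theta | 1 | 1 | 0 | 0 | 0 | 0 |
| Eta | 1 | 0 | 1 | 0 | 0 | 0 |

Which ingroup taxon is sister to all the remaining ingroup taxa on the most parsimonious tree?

Alpha

Character polarity is set by the outgroup: the derived state is whichever differs from the outgroup's state, so for C2, C5 the derived state is '0', and for the remaining characters it is '1'.
C1 (derived state '1') is shared by all ingroup taxa — unites the whole ingroup.
C2: derived state '0' in Delta, Eta, and Gamma only — synapomorphy for {Delta, Eta, Gamma}.
C3: derived state '1' in Delta, Epsilon, Eta, and Gamma only — synapomorphy for {Delta, Epsilon, Eta, Gamma}.
Only Delta and Gamma show the derived state '1' for C4, supporting them as a clade.
C5 (derived state '0') is shared by Delta, Epsilon, Eta, Gamma, and Theta — a synapomorphy uniting that clade.
C6 (state '1') occurs in Alpha and Delta but conflicts with the nesting implied by the other characters — most parsimoniously interpreted as homoplasy.
Most parsimonious ingroup topology: (Alpha,(((Eta,(Gamma,Delta)),Epsilon),Theta)).
Alpha is sister to the clade containing all other ingroup taxa, so it is the earliest-diverging (most basal) ingroup lineage.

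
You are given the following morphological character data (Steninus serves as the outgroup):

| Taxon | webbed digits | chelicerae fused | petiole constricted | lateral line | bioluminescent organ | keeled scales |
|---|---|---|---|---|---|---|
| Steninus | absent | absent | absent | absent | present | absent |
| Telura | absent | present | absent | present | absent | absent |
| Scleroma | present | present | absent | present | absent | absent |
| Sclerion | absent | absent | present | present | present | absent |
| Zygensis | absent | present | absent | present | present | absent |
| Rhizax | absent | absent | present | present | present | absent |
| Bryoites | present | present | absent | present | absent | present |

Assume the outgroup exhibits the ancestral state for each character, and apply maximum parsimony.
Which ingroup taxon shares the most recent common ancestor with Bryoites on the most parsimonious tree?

Character polarity is set by the outgroup: the derived state is whichever differs from the outgroup's state, so for bioluminescent organ the derived state is 'absent', and for the remaining characters it is 'present'.
Only Bryoites and Scleroma show the derived state 'present' for webbed digits, supporting them as a clade.
Only Bryoites, Scleroma, Telura, and Zygensis show the derived state 'present' for chelicerae fused, supporting them as a clade.
Only Rhizax and Sclerion show the derived state 'present' for petiole constricted, supporting them as a clade.
lateral line (derived state 'present') is shared by all ingroup taxa — unites the whole ingroup.
Only Bryoites, Scleroma, and Telura show the derived state 'absent' for bioluminescent organ, supporting them as a clade.
keeled scales: derived state 'present' in Bryoites only — an autapomorphy, so it tells us nothing about relationships among taxa.
Most parsimonious ingroup topology: (((Telura,(Scleroma,Bryoites)),Zygensis),(Sclerion,Rhizax)).
Bryoites and Scleroma form a cherry on this tree, so they are sister taxa.

Scleroma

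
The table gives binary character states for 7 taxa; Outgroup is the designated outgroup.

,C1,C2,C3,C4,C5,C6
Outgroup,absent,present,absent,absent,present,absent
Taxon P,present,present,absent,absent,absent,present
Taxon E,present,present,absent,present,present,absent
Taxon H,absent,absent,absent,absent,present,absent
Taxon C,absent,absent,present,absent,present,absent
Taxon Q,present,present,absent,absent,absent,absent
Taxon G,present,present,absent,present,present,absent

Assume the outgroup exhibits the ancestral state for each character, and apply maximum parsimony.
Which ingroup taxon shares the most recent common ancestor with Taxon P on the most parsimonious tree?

Character polarity is set by the outgroup: the derived state is whichever differs from the outgroup's state, so for C2, C5 the derived state is 'absent', and for the remaining characters it is 'present'.
Only Taxon E, Taxon G, Taxon P, and Taxon Q show the derived state 'present' for C1, supporting them as a clade.
C2 (derived state 'absent') is shared by Taxon C and Taxon H — a synapomorphy uniting that clade.
C3 (derived state 'present') is unique to Taxon C (autapomorphy; uninformative for grouping).
C4: derived state 'present' in Taxon E and Taxon G only — synapomorphy for {Taxon E, Taxon G}.
C5 (derived state 'absent') is shared by Taxon P and Taxon Q — a synapomorphy uniting that clade.
C6: derived state 'present' in Taxon P only — an autapomorphy, so it tells us nothing about relationships among taxa.
Most parsimonious ingroup topology: (((Taxon P,Taxon Q),(Taxon E,Taxon G)),(Taxon H,Taxon C)).
Taxon P and Taxon Q form a cherry on this tree, so they are sister taxa.

Taxon Q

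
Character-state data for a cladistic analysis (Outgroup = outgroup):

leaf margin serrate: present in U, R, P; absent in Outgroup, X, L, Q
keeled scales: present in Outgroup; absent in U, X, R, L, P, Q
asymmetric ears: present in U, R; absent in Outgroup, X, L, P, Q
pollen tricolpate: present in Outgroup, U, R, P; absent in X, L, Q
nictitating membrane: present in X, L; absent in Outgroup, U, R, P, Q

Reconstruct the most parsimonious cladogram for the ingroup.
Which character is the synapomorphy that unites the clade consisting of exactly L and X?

nictitating membrane

Character polarity is set by the outgroup: the derived state is whichever differs from the outgroup's state, so for keeled scales, pollen tricolpate the derived state is 'absent', and for the remaining characters it is 'present'.
leaf margin serrate: derived state 'present' in P, R, and U only — synapomorphy for {P, R, U}.
All ingroup taxa share the derived state 'absent' for keeled scales; it defines the ingroup but does not resolve relationships within it.
asymmetric ears (derived state 'present') is shared by R and U — a synapomorphy uniting that clade.
Only L, Q, and X show the derived state 'absent' for pollen tricolpate, supporting them as a clade.
nictitating membrane (derived state 'present') is shared by L and X — a synapomorphy uniting that clade.
Most parsimonious ingroup topology: (((U,R),P),((X,L),Q)).
The clade {L, X} is supported by nictitating membrane: its derived state 'present' occurs in exactly those taxa and in no other taxon (including the outgroup).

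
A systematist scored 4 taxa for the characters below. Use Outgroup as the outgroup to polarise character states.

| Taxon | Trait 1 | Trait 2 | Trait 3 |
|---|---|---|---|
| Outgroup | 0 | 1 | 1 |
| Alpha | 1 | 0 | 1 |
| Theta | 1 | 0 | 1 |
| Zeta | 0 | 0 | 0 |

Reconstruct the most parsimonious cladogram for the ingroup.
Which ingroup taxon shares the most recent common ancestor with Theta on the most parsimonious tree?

Alpha

Character polarity is set by the outgroup: the derived state is whichever differs from the outgroup's state, so for Trait 2, Trait 3 the derived state is '0', and for the remaining characters it is '1'.
Only Alpha and Theta show the derived state '1' for Trait 1, supporting them as a clade.
Trait 2 (derived state '0') is shared by all ingroup taxa — unites the whole ingroup.
Trait 3: derived state '0' in Zeta only — an autapomorphy, so it tells us nothing about relationships among taxa.
Most parsimonious ingroup topology: ((Alpha,Theta),Zeta).
Theta and Alpha form a cherry on this tree, so they are sister taxa.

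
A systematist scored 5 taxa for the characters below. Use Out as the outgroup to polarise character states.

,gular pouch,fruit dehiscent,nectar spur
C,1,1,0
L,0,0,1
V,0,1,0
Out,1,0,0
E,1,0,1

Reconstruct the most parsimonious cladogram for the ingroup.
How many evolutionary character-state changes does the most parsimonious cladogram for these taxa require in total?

Character polarity is set by the outgroup: the derived state is whichever differs from the outgroup's state, so for gular pouch the derived state is '0', and for the remaining characters it is '1'.
gular pouch (state '0') occurs in L and V but conflicts with the nesting implied by the other characters — most parsimoniously interpreted as homoplasy.
fruit dehiscent (derived state '1') is shared by C and V — a synapomorphy uniting that clade.
Only E and L show the derived state '1' for nectar spur, supporting them as a clade.
Most parsimonious ingroup topology: ((L,E),(V,C)).
Changes per character on this tree: gular pouch: 2; fruit dehiscent: 1; nectar spur: 1.
Total = 4.

4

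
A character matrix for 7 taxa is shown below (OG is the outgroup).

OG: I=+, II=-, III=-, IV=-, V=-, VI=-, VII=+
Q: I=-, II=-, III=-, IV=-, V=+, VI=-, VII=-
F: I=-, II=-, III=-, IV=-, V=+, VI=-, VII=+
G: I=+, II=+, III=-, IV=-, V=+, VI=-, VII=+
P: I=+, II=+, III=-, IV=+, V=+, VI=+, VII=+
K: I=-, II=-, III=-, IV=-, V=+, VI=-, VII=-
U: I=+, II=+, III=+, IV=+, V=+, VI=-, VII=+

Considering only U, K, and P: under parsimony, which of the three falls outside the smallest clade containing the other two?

K

Character polarity is set by the outgroup: the derived state is whichever differs from the outgroup's state, so for I, VII the derived state is '-', and for the remaining characters it is '+'.
I (derived state '-') is shared by F, K, and Q — a synapomorphy uniting that clade.
II: derived state '+' in G, P, and U only — synapomorphy for {G, P, U}.
III (derived state '+') is unique to U (autapomorphy; uninformative for grouping).
Only P and U show the derived state '+' for IV, supporting them as a clade.
All ingroup taxa share the derived state '+' for V; it defines the ingroup but does not resolve relationships within it.
VI: derived state '+' in P only — an autapomorphy, so it tells us nothing about relationships among taxa.
Only K and Q show the derived state '-' for VII, supporting them as a clade.
Most parsimonious ingroup topology: (((Q,K),F),(G,(P,U))).
P and U share a more recent common ancestor with each other than either does with K, so K is the least closely related of the three.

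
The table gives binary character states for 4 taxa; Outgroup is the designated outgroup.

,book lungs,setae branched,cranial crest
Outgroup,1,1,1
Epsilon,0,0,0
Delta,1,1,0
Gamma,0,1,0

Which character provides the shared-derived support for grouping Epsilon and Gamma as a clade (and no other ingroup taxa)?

book lungs

The outgroup has state '1' for every character, so '0' is the derived state throughout.
book lungs (derived state '0') is shared by Epsilon and Gamma — a synapomorphy uniting that clade.
setae branched: derived state '0' in Epsilon only — an autapomorphy, so it tells us nothing about relationships among taxa.
All ingroup taxa share the derived state '0' for cranial crest; it defines the ingroup but does not resolve relationships within it.
Most parsimonious ingroup topology: ((Epsilon,Gamma),Delta).
The clade {Epsilon, Gamma} is supported by book lungs: its derived state '0' occurs in exactly those taxa and in no other taxon (including the outgroup).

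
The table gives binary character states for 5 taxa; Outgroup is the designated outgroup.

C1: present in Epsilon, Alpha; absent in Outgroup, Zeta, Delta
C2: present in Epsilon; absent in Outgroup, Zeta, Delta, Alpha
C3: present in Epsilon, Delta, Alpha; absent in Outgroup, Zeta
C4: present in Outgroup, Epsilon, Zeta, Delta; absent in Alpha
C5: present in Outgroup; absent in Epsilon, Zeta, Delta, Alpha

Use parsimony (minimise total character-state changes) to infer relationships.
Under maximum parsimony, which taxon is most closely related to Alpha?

Epsilon

Character polarity is set by the outgroup: the derived state is whichever differs from the outgroup's state, so for C4, C5 the derived state is 'absent', and for the remaining characters it is 'present'.
C1: derived state 'present' in Alpha and Epsilon only — synapomorphy for {Alpha, Epsilon}.
C2 (derived state 'present') is unique to Epsilon (autapomorphy; uninformative for grouping).
Only Alpha, Delta, and Epsilon show the derived state 'present' for C3, supporting them as a clade.
C4: derived state 'absent' in Alpha only — an autapomorphy, so it tells us nothing about relationships among taxa.
All ingroup taxa share the derived state 'absent' for C5; it defines the ingroup but does not resolve relationships within it.
Most parsimonious ingroup topology: (((Epsilon,Alpha),Delta),Zeta).
Alpha and Epsilon form a cherry on this tree, so they are sister taxa.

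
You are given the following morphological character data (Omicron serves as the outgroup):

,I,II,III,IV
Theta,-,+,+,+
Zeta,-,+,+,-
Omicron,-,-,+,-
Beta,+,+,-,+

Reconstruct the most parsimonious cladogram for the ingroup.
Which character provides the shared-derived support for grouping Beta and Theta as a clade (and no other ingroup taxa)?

IV

Character polarity is set by the outgroup: the derived state is whichever differs from the outgroup's state, so for III the derived state is '-', and for the remaining characters it is '+'.
I (derived state '+') is unique to Beta (autapomorphy; uninformative for grouping).
All ingroup taxa share the derived state '+' for II; it defines the ingroup but does not resolve relationships within it.
III (derived state '-') is unique to Beta (autapomorphy; uninformative for grouping).
IV (derived state '+') is shared by Beta and Theta — a synapomorphy uniting that clade.
Most parsimonious ingroup topology: (Zeta,(Beta,Theta)).
The clade {Beta, Theta} is supported by IV: its derived state '+' occurs in exactly those taxa and in no other taxon (including the outgroup).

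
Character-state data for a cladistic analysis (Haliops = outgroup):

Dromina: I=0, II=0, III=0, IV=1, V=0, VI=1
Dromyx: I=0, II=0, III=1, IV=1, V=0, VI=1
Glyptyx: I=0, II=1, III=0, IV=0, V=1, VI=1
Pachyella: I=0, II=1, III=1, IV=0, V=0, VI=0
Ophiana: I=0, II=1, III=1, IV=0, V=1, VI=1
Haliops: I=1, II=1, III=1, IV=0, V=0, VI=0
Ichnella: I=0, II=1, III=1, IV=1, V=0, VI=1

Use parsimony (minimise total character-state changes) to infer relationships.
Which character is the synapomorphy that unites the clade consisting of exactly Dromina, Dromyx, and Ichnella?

IV

Character polarity is set by the outgroup: the derived state is whichever differs from the outgroup's state, so for I, II, III the derived state is '0', and for the remaining characters it is '1'.
I (derived state '0') is shared by all ingroup taxa — unites the whole ingroup.
II (derived state '0') is shared by Dromina and Dromyx — a synapomorphy uniting that clade.
III (state '0') occurs in Dromina and Glyptyx but conflicts with the nesting implied by the other characters — most parsimoniously interpreted as homoplasy.
IV (derived state '1') is shared by Dromina, Dromyx, and Ichnella — a synapomorphy uniting that clade.
V (derived state '1') is shared by Glyptyx and Ophiana — a synapomorphy uniting that clade.
VI: derived state '1' in Dromina, Dromyx, Glyptyx, Ichnella, and Ophiana only — synapomorphy for {Dromina, Dromyx, Glyptyx, Ichnella, Ophiana}.
Most parsimonious ingroup topology: ((((Dromyx,Dromina),Ichnella),(Glyptyx,Ophiana)),Pachyella).
The clade {Dromina, Dromyx, Ichnella} is supported by IV: its derived state '1' occurs in exactly those taxa and in no other taxon (including the outgroup).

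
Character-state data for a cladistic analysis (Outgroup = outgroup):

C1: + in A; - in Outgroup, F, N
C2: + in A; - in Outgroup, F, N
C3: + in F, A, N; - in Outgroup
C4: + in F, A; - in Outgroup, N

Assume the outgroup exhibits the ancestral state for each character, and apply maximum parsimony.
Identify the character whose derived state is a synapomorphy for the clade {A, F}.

The outgroup has state '-' for every character, so '+' is the derived state throughout.
C1: derived state '+' in A only — an autapomorphy, so it tells us nothing about relationships among taxa.
C2: derived state '+' in A only — an autapomorphy, so it tells us nothing about relationships among taxa.
All ingroup taxa share the derived state '+' for C3; it defines the ingroup but does not resolve relationships within it.
Only A and F show the derived state '+' for C4, supporting them as a clade.
Most parsimonious ingroup topology: ((F,A),N).
The clade {A, F} is supported by C4: its derived state '+' occurs in exactly those taxa and in no other taxon (including the outgroup).

C4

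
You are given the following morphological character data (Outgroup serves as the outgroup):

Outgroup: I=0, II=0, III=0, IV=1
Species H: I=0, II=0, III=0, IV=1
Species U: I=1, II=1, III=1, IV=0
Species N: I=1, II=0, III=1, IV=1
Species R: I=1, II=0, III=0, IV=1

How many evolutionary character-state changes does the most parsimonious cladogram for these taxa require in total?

Character polarity is set by the outgroup: the derived state is whichever differs from the outgroup's state, so for IV the derived state is '0', and for the remaining characters it is '1'.
Only Species N, Species R, and Species U show the derived state '1' for I, supporting them as a clade.
II (derived state '1') is unique to Species U (autapomorphy; uninformative for grouping).
Only Species N and Species U show the derived state '1' for III, supporting them as a clade.
IV: derived state '0' in Species U only — an autapomorphy, so it tells us nothing about relationships among taxa.
Most parsimonious ingroup topology: (Species H,((Species U,Species N),Species R)).
Changes per character on this tree: I: 1; II: 1; III: 1; IV: 1.
Total = 4.

4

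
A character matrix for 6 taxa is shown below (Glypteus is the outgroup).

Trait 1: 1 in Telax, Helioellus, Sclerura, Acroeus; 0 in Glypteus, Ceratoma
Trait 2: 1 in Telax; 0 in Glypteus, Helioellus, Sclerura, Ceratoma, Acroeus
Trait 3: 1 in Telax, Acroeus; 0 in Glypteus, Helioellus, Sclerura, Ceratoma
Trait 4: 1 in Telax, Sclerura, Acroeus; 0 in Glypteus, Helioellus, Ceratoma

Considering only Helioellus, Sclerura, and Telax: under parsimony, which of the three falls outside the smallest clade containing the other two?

Helioellus

The outgroup has state '0' for every character, so '1' is the derived state throughout.
Only Acroeus, Helioellus, Sclerura, and Telax show the derived state '1' for Trait 1, supporting them as a clade.
Trait 2 (derived state '1') is unique to Telax (autapomorphy; uninformative for grouping).
Trait 3: derived state '1' in Acroeus and Telax only — synapomorphy for {Acroeus, Telax}.
Trait 4 (derived state '1') is shared by Acroeus, Sclerura, and Telax — a synapomorphy uniting that clade.
Most parsimonious ingroup topology: ((((Telax,Acroeus),Sclerura),Helioellus),Ceratoma).
Telax and Sclerura share a more recent common ancestor with each other than either does with Helioellus, so Helioellus is the least closely related of the three.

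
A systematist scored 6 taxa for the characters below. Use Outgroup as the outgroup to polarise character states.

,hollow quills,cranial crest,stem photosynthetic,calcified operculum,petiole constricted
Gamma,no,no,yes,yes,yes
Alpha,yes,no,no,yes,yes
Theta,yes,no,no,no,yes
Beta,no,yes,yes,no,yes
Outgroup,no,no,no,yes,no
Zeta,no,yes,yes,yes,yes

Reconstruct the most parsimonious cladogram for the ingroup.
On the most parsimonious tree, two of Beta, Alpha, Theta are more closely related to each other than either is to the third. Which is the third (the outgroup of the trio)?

Character polarity is set by the outgroup: the derived state is whichever differs from the outgroup's state, so for calcified operculum the derived state is 'no', and for the remaining characters it is 'yes'.
Only Alpha and Theta show the derived state 'yes' for hollow quills, supporting them as a clade.
cranial crest: derived state 'yes' in Beta and Zeta only — synapomorphy for {Beta, Zeta}.
Only Beta, Gamma, and Zeta show the derived state 'yes' for stem photosynthetic, supporting them as a clade.
calcified operculum (state 'no') occurs in Beta and Theta but conflicts with the nesting implied by the other characters — most parsimoniously interpreted as homoplasy.
petiole constricted (derived state 'yes') is shared by all ingroup taxa — unites the whole ingroup.
Most parsimonious ingroup topology: (((Beta,Zeta),Gamma),(Alpha,Theta)).
Alpha and Theta share a more recent common ancestor with each other than either does with Beta, so Beta is the least closely related of the three.

Beta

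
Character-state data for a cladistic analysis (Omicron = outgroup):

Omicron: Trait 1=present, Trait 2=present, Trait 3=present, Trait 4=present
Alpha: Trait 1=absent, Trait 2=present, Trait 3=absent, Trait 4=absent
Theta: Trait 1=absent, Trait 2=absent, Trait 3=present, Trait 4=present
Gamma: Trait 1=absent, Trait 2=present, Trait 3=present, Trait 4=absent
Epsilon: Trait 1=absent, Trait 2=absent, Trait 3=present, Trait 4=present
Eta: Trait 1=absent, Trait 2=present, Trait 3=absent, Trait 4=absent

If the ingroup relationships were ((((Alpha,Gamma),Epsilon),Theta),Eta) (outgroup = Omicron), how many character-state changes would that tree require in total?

Map each character onto ((((Alpha,Gamma),Epsilon),Theta),Eta) (rooted by Omicron) and count the minimum state changes it requires (Fitch parsimony):
Trait 1: 1; Trait 2: 2; Trait 3: 2; Trait 4: 2.
Total tree length = 7.

7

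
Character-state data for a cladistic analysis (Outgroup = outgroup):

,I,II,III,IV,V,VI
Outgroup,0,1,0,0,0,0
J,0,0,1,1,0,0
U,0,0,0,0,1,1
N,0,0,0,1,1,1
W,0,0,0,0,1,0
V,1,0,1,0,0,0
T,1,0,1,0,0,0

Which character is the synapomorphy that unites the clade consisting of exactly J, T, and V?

Character polarity is set by the outgroup: the derived state is whichever differs from the outgroup's state, so for II the derived state is '0', and for the remaining characters it is '1'.
I: derived state '1' in T and V only — synapomorphy for {T, V}.
II (derived state '0') is shared by all ingroup taxa — unites the whole ingroup.
III (derived state '1') is shared by J, T, and V — a synapomorphy uniting that clade.
IV (state '1') occurs in J and N but conflicts with the nesting implied by the other characters — most parsimoniously interpreted as homoplasy.
Only N, U, and W show the derived state '1' for V, supporting them as a clade.
Only N and U show the derived state '1' for VI, supporting them as a clade.
Most parsimonious ingroup topology: ((J,(V,T)),((U,N),W)).
The clade {J, T, V} is supported by III: its derived state '1' occurs in exactly those taxa and in no other taxon (including the outgroup).

III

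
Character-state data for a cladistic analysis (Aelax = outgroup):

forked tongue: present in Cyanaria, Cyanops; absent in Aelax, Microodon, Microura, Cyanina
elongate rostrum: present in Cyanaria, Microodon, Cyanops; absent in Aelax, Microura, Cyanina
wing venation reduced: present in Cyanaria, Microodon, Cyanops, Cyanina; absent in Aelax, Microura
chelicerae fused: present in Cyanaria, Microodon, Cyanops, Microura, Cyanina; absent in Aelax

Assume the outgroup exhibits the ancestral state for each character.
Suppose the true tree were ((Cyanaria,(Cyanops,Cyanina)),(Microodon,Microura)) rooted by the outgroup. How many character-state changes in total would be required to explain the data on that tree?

8

Map each character onto ((Cyanaria,(Cyanops,Cyanina)),(Microodon,Microura)) (rooted by Aelax) and count the minimum state changes it requires (Fitch parsimony):
forked tongue: 2; elongate rostrum: 3; wing venation reduced: 2; chelicerae fused: 1.
Total tree length = 8.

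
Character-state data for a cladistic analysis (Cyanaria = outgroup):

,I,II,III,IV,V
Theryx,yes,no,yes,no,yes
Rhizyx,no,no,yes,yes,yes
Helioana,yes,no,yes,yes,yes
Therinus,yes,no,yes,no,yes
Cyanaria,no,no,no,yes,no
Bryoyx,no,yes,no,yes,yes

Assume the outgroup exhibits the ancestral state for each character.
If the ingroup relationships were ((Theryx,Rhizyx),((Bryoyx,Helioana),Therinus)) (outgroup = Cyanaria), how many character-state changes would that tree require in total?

Map each character onto ((Theryx,Rhizyx),((Bryoyx,Helioana),Therinus)) (rooted by Cyanaria) and count the minimum state changes it requires (Fitch parsimony):
I: 3; II: 1; III: 2; IV: 2; V: 1.
Total tree length = 9.

9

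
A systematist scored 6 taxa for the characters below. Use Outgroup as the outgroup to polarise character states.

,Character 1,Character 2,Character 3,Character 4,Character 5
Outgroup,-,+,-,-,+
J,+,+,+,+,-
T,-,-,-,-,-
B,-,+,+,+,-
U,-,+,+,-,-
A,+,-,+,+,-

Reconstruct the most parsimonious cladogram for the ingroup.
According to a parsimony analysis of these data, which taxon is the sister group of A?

Character polarity is set by the outgroup: the derived state is whichever differs from the outgroup's state, so for Character 2, Character 5 the derived state is '-', and for the remaining characters it is '+'.
Character 1 (derived state '+') is shared by A and J — a synapomorphy uniting that clade.
Character 2 groups A and T, which is incompatible with the clades supported by the remaining characters; treating it as convergent (homoplasy) costs fewer steps than any alternative tree.
Character 3 (derived state '+') is shared by A, B, J, and U — a synapomorphy uniting that clade.
Character 4: derived state '+' in A, B, and J only — synapomorphy for {A, B, J}.
All ingroup taxa share the derived state '-' for Character 5; it defines the ingroup but does not resolve relationships within it.
Most parsimonious ingroup topology: ((((J,A),B),U),T).
A and J form a cherry on this tree, so they are sister taxa.

J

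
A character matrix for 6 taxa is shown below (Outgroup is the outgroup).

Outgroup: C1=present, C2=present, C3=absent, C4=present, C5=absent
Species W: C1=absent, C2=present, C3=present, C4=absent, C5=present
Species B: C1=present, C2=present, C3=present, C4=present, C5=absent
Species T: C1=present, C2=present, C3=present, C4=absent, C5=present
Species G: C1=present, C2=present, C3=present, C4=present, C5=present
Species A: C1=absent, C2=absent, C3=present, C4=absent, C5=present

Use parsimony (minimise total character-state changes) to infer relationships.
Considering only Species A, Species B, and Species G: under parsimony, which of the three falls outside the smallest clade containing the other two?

Character polarity is set by the outgroup: the derived state is whichever differs from the outgroup's state, so for C1, C2, C4 the derived state is 'absent', and for the remaining characters it is 'present'.
Only Species A and Species W show the derived state 'absent' for C1, supporting them as a clade.
C2: derived state 'absent' in Species A only — an autapomorphy, so it tells us nothing about relationships among taxa.
All ingroup taxa share the derived state 'present' for C3; it defines the ingroup but does not resolve relationships within it.
C4 (derived state 'absent') is shared by Species A, Species T, and Species W — a synapomorphy uniting that clade.
Only Species A, Species G, Species T, and Species W show the derived state 'present' for C5, supporting them as a clade.
Most parsimonious ingroup topology: ((((Species W,Species A),Species T),Species G),Species B).
Species A and Species G share a more recent common ancestor with each other than either does with Species B, so Species B is the least closely related of the three.

Species B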